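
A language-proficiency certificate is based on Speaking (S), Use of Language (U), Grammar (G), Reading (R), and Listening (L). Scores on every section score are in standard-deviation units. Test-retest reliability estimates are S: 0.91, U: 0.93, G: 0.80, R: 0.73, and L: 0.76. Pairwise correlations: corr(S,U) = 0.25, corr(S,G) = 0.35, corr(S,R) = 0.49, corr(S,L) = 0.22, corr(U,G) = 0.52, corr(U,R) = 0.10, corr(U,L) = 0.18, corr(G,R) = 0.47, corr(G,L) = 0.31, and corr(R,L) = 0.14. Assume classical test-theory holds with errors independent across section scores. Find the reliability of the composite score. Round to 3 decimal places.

0.921

Var(S+U+G+R+L) = 5 + 2·[0.25 + 0.35 + 0.49 + 0.22 + 0.52 + 0.10 + 0.18 + 0.47 + 0.31 + 0.14] = 5 + 6.06 = 11.06.
Under uncorrelated errors the observed covariances equal the true-score covariances, so only the own-variance terms attenuate.
True-score variance = [0.91 + 0.93 + 0.80 + 0.73 + 0.76] + 6.06 = 4.13 + 6.06 = 10.19.
Reliability = 10.19 / 11.06 = 0.921.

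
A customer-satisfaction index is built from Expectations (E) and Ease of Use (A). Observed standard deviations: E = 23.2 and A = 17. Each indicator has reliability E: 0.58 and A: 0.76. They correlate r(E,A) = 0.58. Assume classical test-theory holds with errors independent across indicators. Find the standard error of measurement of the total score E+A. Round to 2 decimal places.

17.19

Var(total) = 827.24 + 457.504 = 1284.74.
True-score variance = 531.819 + 457.504 = 989.323, so reliability = 0.7701.
Error variance = 1284.74 − 989.323 = 295.421; SEM = √295.421 = 17.19.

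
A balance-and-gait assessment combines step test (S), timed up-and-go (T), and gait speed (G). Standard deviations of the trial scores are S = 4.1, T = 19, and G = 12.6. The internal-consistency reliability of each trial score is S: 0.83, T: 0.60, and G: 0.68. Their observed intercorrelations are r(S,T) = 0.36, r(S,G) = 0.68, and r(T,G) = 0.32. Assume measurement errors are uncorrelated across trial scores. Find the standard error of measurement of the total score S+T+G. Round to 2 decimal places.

14.07

Var(total) = 536.57 + 279.562 = 816.132.
True-score variance = 338.509 + 279.562 = 618.071, so reliability = 0.7573.
Error variance = 816.132 − 618.071 = 198.061; SEM = √198.061 = 14.07.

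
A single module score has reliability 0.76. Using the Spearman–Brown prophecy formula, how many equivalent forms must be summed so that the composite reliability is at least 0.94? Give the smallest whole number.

k ≥ ρ*(1−ρ₁)/(ρ₁(1−ρ*)) = 0.94·0.24 / (0.76·0.06) = 4.947.
Smallest integer k = 5.

5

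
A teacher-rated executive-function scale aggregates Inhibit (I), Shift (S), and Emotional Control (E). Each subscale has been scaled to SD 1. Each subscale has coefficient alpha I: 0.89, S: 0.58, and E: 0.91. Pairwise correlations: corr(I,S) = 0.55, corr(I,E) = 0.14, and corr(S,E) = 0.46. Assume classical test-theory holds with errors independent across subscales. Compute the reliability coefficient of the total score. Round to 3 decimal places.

0.883

Var(I+S+E) = 3 + 2·[0.55 + 0.14 + 0.46] = 3 + 2.3 = 5.3.
Under uncorrelated errors the observed covariances equal the true-score covariances, so only the own-variance terms attenuate.
True-score variance = [0.89 + 0.58 + 0.91] + 2.3 = 2.38 + 2.3 = 4.68.
Reliability = 4.68 / 5.3 = 0.883.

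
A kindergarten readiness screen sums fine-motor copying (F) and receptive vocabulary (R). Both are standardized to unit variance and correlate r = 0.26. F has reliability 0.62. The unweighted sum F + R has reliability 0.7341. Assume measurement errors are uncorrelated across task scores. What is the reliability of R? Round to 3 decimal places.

0.710

Var(F+R) = 2 + 2·0.26 = 2.520.
True-score variance = ρ_F + ρ_R + 2·0.26, so 0.7341 = (0.62 + ρ_R + 0.52) / 2.520.
ρ_R = 0.7341·2.520 − 0.62 − 0.52 = 0.710.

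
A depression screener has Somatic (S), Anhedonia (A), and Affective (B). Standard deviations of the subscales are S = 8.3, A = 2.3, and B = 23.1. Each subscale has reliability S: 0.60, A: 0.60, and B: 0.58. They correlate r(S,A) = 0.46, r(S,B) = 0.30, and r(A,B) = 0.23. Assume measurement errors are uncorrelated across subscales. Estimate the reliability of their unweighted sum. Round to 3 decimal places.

Var(S+A+B) = 8.3² + 2.3² + 23.1² + 2·[8.3·2.3·0.46 + 8.3·23.1·0.30 + 2.3·23.1·0.23] = 607.79 + 157.041 = 764.831.
Under uncorrelated errors the observed covariances equal the true-score covariances, so only the own-variance terms attenuate.
True-score variance = [8.3²·0.60 + 2.3²·0.60 + 23.1²·0.58] + 157.041 = 354.002 + 157.041 = 511.042.
Reliability = 511.042 / 764.831 = 0.668.

0.668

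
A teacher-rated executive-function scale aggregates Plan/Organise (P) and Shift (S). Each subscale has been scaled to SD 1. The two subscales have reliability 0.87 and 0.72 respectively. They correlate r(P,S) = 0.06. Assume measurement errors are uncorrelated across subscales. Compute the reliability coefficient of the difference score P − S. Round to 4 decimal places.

Var(P−S) = 1 + 1 − 2·0.06 = 2 − 0.12 = 1.88.
Because errors are independent across components, Cov(Tᵢ,Tⱼ) = Cov(Xᵢ,Xⱼ); the off-diagonal part of the true-score variance is the same as above.
True-score variance = [0.87 + 0.72] − 0.12 = 1.59 − 0.12 = 1.47.
Reliability = 1.47 / 1.88 = 0.7819.

0.7819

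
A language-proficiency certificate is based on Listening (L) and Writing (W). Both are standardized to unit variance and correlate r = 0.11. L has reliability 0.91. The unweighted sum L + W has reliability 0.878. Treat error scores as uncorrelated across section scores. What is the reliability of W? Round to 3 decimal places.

Var(L+W) = 2 + 2·0.11 = 2.220.
True-score variance = ρ_L + ρ_W + 2·0.11, so 0.878 = (0.91 + ρ_W + 0.22) / 2.220.
ρ_W = 0.878·2.220 − 0.91 − 0.22 = 0.819.

0.819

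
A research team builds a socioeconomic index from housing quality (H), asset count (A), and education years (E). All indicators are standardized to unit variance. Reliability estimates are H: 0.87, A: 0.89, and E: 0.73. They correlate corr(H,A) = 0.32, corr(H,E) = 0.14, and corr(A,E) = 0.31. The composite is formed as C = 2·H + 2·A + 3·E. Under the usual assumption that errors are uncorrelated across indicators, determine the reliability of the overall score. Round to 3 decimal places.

0.864

Var(C) = 2² + 2² + 3² + 2·[4·0.32 + 6·0.14 + 6·0.31] = 17 + 7.96 = 24.96.
Because errors are independent across components, Cov(Tᵢ,Tⱼ) = Cov(Xᵢ,Xⱼ); the off-diagonal part of the true-score variance is the same as above.
True-score variance = [2²·0.87 + 2²·0.89 + 3²·0.73] + 7.96 = 13.61 + 7.96 = 21.57.
Reliability = 21.57 / 24.96 = 0.864.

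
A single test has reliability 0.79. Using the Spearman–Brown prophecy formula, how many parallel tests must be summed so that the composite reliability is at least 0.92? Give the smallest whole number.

k ≥ ρ*(1−ρ₁)/(ρ₁(1−ρ*)) = 0.92·0.21 / (0.79·0.08) = 3.057.
Smallest integer k = 4.

4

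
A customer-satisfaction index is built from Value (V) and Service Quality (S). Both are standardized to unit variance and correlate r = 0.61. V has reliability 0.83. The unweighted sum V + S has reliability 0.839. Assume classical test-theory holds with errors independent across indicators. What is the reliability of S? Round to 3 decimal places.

0.652

Var(V+S) = 2 + 2·0.61 = 3.220.
True-score variance = ρ_V + ρ_S + 2·0.61, so 0.839 = (0.83 + ρ_S + 1.22) / 3.220.
ρ_S = 0.839·3.220 − 0.83 − 1.22 = 0.652.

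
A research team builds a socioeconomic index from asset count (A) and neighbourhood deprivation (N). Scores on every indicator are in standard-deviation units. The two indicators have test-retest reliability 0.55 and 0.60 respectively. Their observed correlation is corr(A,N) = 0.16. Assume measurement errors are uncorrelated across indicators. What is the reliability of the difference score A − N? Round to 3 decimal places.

0.494

Var(A−N) = 1 + 1 − 2·0.16 = 2 − 0.32 = 1.68.
Under uncorrelated errors the observed covariances equal the true-score covariances, so only the own-variance terms attenuate.
True-score variance = [0.55 + 0.60] − 0.32 = 1.15 − 0.32 = 0.83.
Reliability = 0.83 / 1.68 = 0.494.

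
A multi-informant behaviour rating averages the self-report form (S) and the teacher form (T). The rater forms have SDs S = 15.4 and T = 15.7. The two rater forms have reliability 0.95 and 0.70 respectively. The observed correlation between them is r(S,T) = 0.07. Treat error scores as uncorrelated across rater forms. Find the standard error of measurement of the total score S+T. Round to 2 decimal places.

Var(total) = 483.65 + 33.8492 = 517.499.
True-score variance = 397.845 + 33.8492 = 431.694, so reliability = 0.8342.
Error variance = 517.499 − 431.694 = 85.805; SEM = √85.805 = 9.26.

9.26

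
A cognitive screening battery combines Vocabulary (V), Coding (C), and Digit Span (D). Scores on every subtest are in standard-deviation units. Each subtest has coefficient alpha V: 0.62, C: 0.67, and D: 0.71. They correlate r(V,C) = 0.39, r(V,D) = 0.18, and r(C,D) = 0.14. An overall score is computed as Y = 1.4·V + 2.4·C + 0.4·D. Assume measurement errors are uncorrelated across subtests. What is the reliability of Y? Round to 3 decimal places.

0.755

Var(Y) = 1.4² + 2.4² + 0.4² + 2·[3.36·0.39 + 0.56·0.18 + 0.96·0.14] = 7.88 + 3.0912 = 10.9712.
With uncorrelated errors the cross-covariances are all true-score covariance, so they carry over unchanged; only the diagonal terms shrink to ρᵢσᵢ².
True-score variance = [1.4²·0.62 + 2.4²·0.67 + 0.4²·0.71] + 3.0912 = 5.188 + 3.0912 = 8.2792.
Reliability = 8.2792 / 10.9712 = 0.755.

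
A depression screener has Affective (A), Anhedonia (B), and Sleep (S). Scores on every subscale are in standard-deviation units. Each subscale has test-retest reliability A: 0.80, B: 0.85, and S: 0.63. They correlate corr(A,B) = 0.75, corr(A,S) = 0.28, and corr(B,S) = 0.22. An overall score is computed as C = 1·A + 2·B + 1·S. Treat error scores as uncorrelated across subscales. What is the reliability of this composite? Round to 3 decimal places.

Var(C) = 1 + 2² + 1 + 2·[2·0.75 + 0.28 + 2·0.22] = 6 + 4.44 = 10.44.
Under uncorrelated errors the observed covariances equal the true-score covariances, so only the own-variance terms attenuate.
True-score variance = [0.80 + 2²·0.85 + 0.63] + 4.44 = 4.83 + 4.44 = 9.27.
Reliability = 9.27 / 10.44 = 0.888.

0.888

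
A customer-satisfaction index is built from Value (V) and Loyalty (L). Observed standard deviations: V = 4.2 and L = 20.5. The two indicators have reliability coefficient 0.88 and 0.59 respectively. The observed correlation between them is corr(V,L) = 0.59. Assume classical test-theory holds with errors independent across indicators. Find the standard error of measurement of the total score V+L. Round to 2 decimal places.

Var(total) = 437.89 + 101.598 = 539.488.
True-score variance = 263.471 + 101.598 = 365.069, so reliability = 0.6767.
Error variance = 539.488 − 365.069 = 174.419; SEM = √174.419 = 13.21.

13.21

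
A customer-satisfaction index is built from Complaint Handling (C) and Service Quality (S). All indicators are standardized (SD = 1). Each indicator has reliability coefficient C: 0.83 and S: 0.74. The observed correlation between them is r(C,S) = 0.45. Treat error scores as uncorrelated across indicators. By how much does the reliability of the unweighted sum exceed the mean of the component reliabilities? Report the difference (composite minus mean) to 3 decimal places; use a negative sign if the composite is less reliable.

0.067

Var(sum) = 2 + 0.9 = 2.9; true-score variance = 1.57 + 0.9 = 2.47; composite reliability = 0.8517.
Mean component reliability = 0.7850.
Difference = 0.8517 − 0.7850 = 0.067.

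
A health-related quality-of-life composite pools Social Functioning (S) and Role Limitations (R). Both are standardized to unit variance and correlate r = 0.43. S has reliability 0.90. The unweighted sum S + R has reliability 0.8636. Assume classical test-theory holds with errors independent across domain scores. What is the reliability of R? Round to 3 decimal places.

0.710

Var(S+R) = 2 + 2·0.43 = 2.860.
True-score variance = ρ_S + ρ_R + 2·0.43, so 0.8636 = (0.90 + ρ_R + 0.86) / 2.860.
ρ_R = 0.8636·2.860 − 0.90 − 0.86 = 0.710.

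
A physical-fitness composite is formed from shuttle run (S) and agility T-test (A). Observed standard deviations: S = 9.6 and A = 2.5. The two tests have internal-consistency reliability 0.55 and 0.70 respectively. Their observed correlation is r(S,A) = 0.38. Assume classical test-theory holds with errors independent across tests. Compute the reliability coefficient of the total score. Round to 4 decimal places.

0.6284

Var(S+A) = 9.6² + 2.5² + 2·[9.6·2.5·0.38] = 98.41 + 18.24 = 116.65.
Under uncorrelated errors the observed covariances equal the true-score covariances, so only the own-variance terms attenuate.
True-score variance = [9.6²·0.55 + 2.5²·0.70] + 18.24 = 55.063 + 18.24 = 73.303.
Reliability = 73.303 / 116.65 = 0.6284.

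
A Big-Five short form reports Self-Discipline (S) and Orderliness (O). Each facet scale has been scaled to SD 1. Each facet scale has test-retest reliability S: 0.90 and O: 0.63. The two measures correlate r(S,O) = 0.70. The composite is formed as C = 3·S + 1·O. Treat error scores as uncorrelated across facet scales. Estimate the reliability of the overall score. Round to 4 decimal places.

0.9106

Var(C) = 3² + 1 + 2·[3·0.70] = 10 + 4.2 = 14.2.
With uncorrelated errors the cross-covariances are all true-score covariance, so they carry over unchanged; only the diagonal terms shrink to ρᵢσᵢ².
True-score variance = [3²·0.90 + 0.63] + 4.2 = 8.73 + 4.2 = 12.93.
Reliability = 12.93 / 14.2 = 0.9106.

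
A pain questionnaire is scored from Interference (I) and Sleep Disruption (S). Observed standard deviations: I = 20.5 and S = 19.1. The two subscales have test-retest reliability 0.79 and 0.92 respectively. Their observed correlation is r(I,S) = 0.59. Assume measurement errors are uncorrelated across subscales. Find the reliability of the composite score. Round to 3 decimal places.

Var(I+S) = 20.5² + 19.1² + 2·[20.5·19.1·0.59] = 785.06 + 462.029 = 1247.09.
Under uncorrelated errors the observed covariances equal the true-score covariances, so only the own-variance terms attenuate.
True-score variance = [20.5²·0.79 + 19.1²·0.92] + 462.029 = 667.623 + 462.029 = 1129.65.
Reliability = 1129.65 / 1247.09 = 0.906.

0.906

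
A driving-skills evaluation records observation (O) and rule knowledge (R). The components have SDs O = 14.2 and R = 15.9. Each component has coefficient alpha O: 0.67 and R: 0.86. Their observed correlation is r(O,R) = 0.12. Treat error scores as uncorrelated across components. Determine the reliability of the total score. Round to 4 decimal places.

Var(O+R) = 14.2² + 15.9² + 2·[14.2·15.9·0.12] = 454.45 + 54.1872 = 508.637.
With uncorrelated errors the cross-covariances are all true-score covariance, so they carry over unchanged; only the diagonal terms shrink to ρᵢσᵢ².
True-score variance = [14.2²·0.67 + 15.9²·0.86] + 54.1872 = 352.515 + 54.1872 = 406.703.
Reliability = 406.703 / 508.637 = 0.7996.

0.7996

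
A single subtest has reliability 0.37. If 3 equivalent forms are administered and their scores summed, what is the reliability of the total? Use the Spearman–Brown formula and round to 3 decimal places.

0.638

ρ_k = kρ / (1 + (k−1)ρ) = 3·0.37 / (1 + 2·0.37) = 1.110 / 1.740 = 0.638.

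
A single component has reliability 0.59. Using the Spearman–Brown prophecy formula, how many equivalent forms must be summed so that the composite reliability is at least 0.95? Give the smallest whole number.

k ≥ ρ*(1−ρ₁)/(ρ₁(1−ρ*)) = 0.95·0.41 / (0.59·0.05) = 13.203.
Smallest integer k = 14.

14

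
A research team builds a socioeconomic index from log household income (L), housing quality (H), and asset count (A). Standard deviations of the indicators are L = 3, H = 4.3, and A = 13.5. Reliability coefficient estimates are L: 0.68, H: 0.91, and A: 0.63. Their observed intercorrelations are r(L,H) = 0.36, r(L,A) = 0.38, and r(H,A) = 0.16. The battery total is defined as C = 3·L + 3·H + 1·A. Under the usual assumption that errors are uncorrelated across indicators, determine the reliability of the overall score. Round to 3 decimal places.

0.836

Var(C) = 3²·3² + 3²·4.3² + 13.5² + 2·[9·3·4.3·0.36 + 3·3·13.5·0.38 + 3·4.3·13.5·0.16] = 429.66 + 231.66 = 661.32.
Under uncorrelated errors the observed covariances equal the true-score covariances, so only the own-variance terms attenuate.
True-score variance = [3²·3²·0.68 + 3²·4.3²·0.91 + 13.5²·0.63] + 231.66 = 321.331 + 231.66 = 552.991.
Reliability = 552.991 / 661.32 = 0.836.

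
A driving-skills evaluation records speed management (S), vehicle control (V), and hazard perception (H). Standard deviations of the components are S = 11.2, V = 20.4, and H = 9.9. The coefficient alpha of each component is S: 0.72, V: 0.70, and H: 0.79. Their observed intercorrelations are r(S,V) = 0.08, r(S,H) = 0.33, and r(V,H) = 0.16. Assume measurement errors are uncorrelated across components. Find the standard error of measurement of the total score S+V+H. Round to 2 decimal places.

Var(total) = 639.61 + 174.365 = 813.975.
True-score variance = 459.057 + 174.365 = 633.421, so reliability = 0.7782.
Error variance = 813.975 − 633.421 = 180.553; SEM = √180.553 = 13.44.

13.44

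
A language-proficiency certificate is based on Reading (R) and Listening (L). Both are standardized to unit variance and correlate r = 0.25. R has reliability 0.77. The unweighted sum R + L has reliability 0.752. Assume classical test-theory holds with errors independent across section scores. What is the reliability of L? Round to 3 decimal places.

0.610

Var(R+L) = 2 + 2·0.25 = 2.500.
True-score variance = ρ_R + ρ_L + 2·0.25, so 0.752 = (0.77 + ρ_L + 0.50) / 2.500.
ρ_L = 0.752·2.500 − 0.77 − 0.50 = 0.610.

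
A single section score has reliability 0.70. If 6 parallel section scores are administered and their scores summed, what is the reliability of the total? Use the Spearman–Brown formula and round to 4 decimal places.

ρ_k = kρ / (1 + (k−1)ρ) = 6·0.70 / (1 + 5·0.70) = 4.200 / 4.500 = 0.9333.

0.9333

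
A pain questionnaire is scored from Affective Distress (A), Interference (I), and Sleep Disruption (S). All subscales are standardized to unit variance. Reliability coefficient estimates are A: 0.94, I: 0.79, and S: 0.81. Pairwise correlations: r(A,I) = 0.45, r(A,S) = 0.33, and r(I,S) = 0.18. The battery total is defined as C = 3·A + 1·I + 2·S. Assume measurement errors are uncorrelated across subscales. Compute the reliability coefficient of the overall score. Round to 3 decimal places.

0.929

Var(C) = 3² + 1 + 2² + 2·[3·0.45 + 6·0.33 + 2·0.18] = 14 + 7.38 = 21.38.
With uncorrelated errors the cross-covariances are all true-score covariance, so they carry over unchanged; only the diagonal terms shrink to ρᵢσᵢ².
True-score variance = [3²·0.94 + 0.79 + 2²·0.81] + 7.38 = 12.49 + 7.38 = 19.87.
Reliability = 19.87 / 21.38 = 0.929.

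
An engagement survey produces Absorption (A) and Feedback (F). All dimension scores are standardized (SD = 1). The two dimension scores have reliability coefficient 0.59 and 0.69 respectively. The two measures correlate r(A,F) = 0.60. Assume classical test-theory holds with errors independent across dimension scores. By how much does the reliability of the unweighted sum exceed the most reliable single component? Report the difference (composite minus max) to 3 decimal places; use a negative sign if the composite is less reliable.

Var(sum) = 2 + 1.2 = 3.2; true-score variance = 1.28 + 1.2 = 2.48; composite reliability = 0.7750.
Max component reliability = 0.6900.
Difference = 0.7750 − 0.6900 = 0.085.

0.085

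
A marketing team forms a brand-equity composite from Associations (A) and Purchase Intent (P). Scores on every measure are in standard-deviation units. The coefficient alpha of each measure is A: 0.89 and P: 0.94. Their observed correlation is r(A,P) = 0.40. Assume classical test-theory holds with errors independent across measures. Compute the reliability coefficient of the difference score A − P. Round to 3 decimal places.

Var(A−P) = 1 + 1 − 2·0.40 = 2 − 0.8 = 1.2.
Under uncorrelated errors the observed covariances equal the true-score covariances, so only the own-variance terms attenuate.
True-score variance = [0.89 + 0.94] − 0.8 = 1.83 − 0.8 = 1.03.
Reliability = 1.03 / 1.2 = 0.858.

0.858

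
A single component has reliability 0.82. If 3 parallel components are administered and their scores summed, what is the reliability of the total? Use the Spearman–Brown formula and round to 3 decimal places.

ρ_k = kρ / (1 + (k−1)ρ) = 3·0.82 / (1 + 2·0.82) = 2.460 / 2.640 = 0.932.

0.932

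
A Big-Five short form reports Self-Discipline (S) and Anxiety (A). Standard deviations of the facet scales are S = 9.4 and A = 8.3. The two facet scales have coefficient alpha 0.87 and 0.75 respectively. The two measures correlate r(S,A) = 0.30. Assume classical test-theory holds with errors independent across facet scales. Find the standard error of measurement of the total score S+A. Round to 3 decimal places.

5.358

Var(total) = 157.25 + 46.812 = 204.062.
True-score variance = 128.541 + 46.812 = 175.353, so reliability = 0.8593.
Error variance = 204.062 − 175.353 = 28.7093; SEM = √28.7093 = 5.358.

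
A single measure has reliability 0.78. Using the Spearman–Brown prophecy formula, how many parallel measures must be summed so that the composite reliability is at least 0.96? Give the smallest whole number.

7

k ≥ ρ*(1−ρ₁)/(ρ₁(1−ρ*)) = 0.96·0.22 / (0.78·0.04) = 6.769.
Smallest integer k = 7.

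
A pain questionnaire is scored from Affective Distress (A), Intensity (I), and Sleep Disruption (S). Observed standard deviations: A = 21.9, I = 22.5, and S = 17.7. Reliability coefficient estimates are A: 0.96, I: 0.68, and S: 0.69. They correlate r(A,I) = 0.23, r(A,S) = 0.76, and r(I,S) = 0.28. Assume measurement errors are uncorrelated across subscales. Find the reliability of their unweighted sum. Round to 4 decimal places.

Var(A+I+S) = 21.9² + 22.5² + 17.7² + 2·[21.9·22.5·0.23 + 21.9·17.7·0.76 + 22.5·17.7·0.28] = 1299.15 + 1038.88 = 2338.03.
With uncorrelated errors the cross-covariances are all true-score covariance, so they carry over unchanged; only the diagonal terms shrink to ρᵢσᵢ².
True-score variance = [21.9²·0.96 + 22.5²·0.68 + 17.7²·0.69] + 1038.88 = 1020.85 + 1038.88 = 2059.73.
Reliability = 2059.73 / 2338.03 = 0.8810.

0.8810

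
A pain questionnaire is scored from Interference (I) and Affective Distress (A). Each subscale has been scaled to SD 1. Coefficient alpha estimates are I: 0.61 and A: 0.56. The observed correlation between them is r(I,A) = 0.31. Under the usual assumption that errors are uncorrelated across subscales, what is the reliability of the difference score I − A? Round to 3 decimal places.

Var(I−A) = 1 + 1 − 2·0.31 = 2 − 0.62 = 1.38.
With uncorrelated errors the cross-covariances are all true-score covariance, so they carry over unchanged; only the diagonal terms shrink to ρᵢσᵢ².
True-score variance = [0.61 + 0.56] − 0.62 = 1.17 − 0.62 = 0.55.
Reliability = 0.55 / 1.38 = 0.399.

0.399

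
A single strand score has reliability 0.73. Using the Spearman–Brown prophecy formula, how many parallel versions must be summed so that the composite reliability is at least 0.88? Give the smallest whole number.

k ≥ ρ*(1−ρ₁)/(ρ₁(1−ρ*)) = 0.88·0.27 / (0.73·0.12) = 2.712.
Smallest integer k = 3.

3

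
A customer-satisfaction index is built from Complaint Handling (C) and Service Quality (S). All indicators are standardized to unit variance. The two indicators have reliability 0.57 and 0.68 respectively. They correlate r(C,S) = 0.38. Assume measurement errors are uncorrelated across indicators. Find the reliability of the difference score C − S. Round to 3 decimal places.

0.395

Var(C−S) = 1 + 1 − 2·0.38 = 2 − 0.76 = 1.24.
Because errors are independent across components, Cov(Tᵢ,Tⱼ) = Cov(Xᵢ,Xⱼ); the off-diagonal part of the true-score variance is the same as above.
True-score variance = [0.57 + 0.68] − 0.76 = 1.25 − 0.76 = 0.49.
Reliability = 0.49 / 1.24 = 0.395.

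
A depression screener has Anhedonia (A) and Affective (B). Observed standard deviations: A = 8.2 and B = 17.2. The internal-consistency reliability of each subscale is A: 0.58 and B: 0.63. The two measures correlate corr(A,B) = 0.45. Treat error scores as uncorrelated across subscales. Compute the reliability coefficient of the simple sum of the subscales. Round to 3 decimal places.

Var(A+B) = 8.2² + 17.2² + 2·[8.2·17.2·0.45] = 363.08 + 126.936 = 490.016.
Because errors are independent across components, Cov(Tᵢ,Tⱼ) = Cov(Xᵢ,Xⱼ); the off-diagonal part of the true-score variance is the same as above.
True-score variance = [8.2²·0.58 + 17.2²·0.63] + 126.936 = 225.378 + 126.936 = 352.314.
Reliability = 352.314 / 490.016 = 0.719.

0.719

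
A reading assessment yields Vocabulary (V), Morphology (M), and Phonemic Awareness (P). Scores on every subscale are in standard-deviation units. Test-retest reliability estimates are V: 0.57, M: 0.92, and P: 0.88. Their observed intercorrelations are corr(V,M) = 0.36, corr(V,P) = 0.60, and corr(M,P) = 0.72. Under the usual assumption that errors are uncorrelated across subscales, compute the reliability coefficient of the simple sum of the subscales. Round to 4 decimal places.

0.9009

Var(V+M+P) = 3 + 2·[0.36 + 0.60 + 0.72] = 3 + 3.36 = 6.36.
Under uncorrelated errors the observed covariances equal the true-score covariances, so only the own-variance terms attenuate.
True-score variance = [0.57 + 0.92 + 0.88] + 3.36 = 2.37 + 3.36 = 5.73.
Reliability = 5.73 / 6.36 = 0.9009.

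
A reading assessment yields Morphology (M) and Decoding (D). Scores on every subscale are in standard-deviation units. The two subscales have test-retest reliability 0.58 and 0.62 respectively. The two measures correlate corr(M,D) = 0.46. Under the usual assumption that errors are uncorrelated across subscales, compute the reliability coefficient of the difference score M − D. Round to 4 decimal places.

0.2593

Var(M−D) = 1 + 1 − 2·0.46 = 2 − 0.92 = 1.08.
With uncorrelated errors the cross-covariances are all true-score covariance, so they carry over unchanged; only the diagonal terms shrink to ρᵢσᵢ².
True-score variance = [0.58 + 0.62] − 0.92 = 1.2 − 0.92 = 0.28.
Reliability = 0.28 / 1.08 = 0.2593.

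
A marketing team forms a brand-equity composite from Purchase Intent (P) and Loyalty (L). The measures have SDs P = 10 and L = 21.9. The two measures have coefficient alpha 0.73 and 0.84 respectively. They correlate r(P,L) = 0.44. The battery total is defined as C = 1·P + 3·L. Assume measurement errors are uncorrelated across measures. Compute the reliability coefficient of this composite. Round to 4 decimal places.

Var(C) = 10² + 3²·21.9² + 2·[3·10·21.9·0.44] = 4416.49 + 578.16 = 4994.65.
With uncorrelated errors the cross-covariances are all true-score covariance, so they carry over unchanged; only the diagonal terms shrink to ρᵢσᵢ².
True-score variance = [10²·0.73 + 3²·21.9²·0.84] + 578.16 = 3698.85 + 578.16 = 4277.01.
Reliability = 4277.01 / 4994.65 = 0.8563.

0.8563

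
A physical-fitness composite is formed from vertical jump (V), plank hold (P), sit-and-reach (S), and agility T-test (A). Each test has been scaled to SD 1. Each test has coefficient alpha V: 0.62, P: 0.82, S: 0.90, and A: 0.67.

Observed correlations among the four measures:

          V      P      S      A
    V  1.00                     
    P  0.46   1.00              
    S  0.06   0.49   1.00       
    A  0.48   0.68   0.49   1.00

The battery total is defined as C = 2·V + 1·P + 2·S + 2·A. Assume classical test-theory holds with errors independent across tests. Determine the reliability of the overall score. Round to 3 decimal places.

0.877

Var(C) = 2² + 1 + 2² + 2² + 2·[2·0.46 + 4·0.06 + 4·0.48 + 2·0.49 + 2·0.68 + 4·0.49] = 13 + 14.76 = 27.76.
Under uncorrelated errors the observed covariances equal the true-score covariances, so only the own-variance terms attenuate.
True-score variance = [2²·0.62 + 0.82 + 2²·0.90 + 2²·0.67] + 14.76 = 9.58 + 14.76 = 24.34.
Reliability = 24.34 / 27.76 = 0.877.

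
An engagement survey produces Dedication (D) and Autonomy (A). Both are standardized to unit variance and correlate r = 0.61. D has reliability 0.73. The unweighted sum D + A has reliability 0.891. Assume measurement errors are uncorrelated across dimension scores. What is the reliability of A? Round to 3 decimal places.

Var(D+A) = 2 + 2·0.61 = 3.220.
True-score variance = ρ_D + ρ_A + 2·0.61, so 0.891 = (0.73 + ρ_A + 1.22) / 3.220.
ρ_A = 0.891·3.220 − 0.73 − 1.22 = 0.919.

0.919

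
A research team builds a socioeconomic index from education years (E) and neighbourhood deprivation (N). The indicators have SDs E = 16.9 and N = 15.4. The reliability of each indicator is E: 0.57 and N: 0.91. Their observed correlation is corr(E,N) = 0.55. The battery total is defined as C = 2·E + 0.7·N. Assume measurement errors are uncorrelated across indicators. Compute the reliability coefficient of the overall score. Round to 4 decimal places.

0.6977

Var(C) = 2²·16.9² + 0.7²·15.4² + 2·[1.4·16.9·15.4·0.55] = 1258.65 + 400.8 = 1659.45.
Under uncorrelated errors the observed covariances equal the true-score covariances, so only the own-variance terms attenuate.
True-score variance = [2²·16.9²·0.57 + 0.7²·15.4²·0.91] + 400.8 = 756.94 + 400.8 = 1157.74.
Reliability = 1157.74 / 1659.45 = 0.6977.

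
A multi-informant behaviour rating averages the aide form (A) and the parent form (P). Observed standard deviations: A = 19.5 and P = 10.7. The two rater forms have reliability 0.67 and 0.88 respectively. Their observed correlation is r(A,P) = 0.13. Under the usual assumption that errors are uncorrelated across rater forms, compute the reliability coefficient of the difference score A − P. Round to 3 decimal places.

Var(A−P) = 19.5² + 10.7² − 2·19.5·10.7·0.13 = 494.74 − 54.249 = 440.491.
Because errors are independent across components, Cov(Tᵢ,Tⱼ) = Cov(Xᵢ,Xⱼ); the off-diagonal part of the true-score variance is the same as above.
True-score variance = [19.5²·0.67 + 10.7²·0.88] − 54.249 = 355.519 − 54.249 = 301.27.
Reliability = 301.27 / 440.491 = 0.684.

0.684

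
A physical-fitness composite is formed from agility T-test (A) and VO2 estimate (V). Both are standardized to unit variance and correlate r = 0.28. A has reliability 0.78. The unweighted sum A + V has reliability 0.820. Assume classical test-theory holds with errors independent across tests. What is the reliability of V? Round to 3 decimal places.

Var(A+V) = 2 + 2·0.28 = 2.560.
True-score variance = ρ_A + ρ_V + 2·0.28, so 0.820 = (0.78 + ρ_V + 0.56) / 2.560.
ρ_V = 0.820·2.560 − 0.78 − 0.56 = 0.759.

0.759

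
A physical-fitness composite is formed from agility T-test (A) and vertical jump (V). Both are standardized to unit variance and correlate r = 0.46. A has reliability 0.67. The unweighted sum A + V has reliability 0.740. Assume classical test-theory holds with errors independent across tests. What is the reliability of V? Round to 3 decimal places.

0.571

Var(A+V) = 2 + 2·0.46 = 2.920.
True-score variance = ρ_A + ρ_V + 2·0.46, so 0.740 = (0.67 + ρ_V + 0.92) / 2.920.
ρ_V = 0.740·2.920 − 0.67 − 0.92 = 0.571.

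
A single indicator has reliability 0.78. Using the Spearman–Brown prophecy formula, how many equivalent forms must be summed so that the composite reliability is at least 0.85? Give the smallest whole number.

k ≥ ρ*(1−ρ₁)/(ρ₁(1−ρ*)) = 0.85·0.22 / (0.78·0.15) = 1.598.
Smallest integer k = 2.

2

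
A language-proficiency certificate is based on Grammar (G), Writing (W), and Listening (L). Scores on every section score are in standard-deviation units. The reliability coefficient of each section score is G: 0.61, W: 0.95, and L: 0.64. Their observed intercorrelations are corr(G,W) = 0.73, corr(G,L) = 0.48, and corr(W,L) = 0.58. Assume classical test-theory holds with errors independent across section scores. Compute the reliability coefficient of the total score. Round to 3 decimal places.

Var(G+W+L) = 3 + 2·[0.73 + 0.48 + 0.58] = 3 + 3.58 = 6.58.
With uncorrelated errors the cross-covariances are all true-score covariance, so they carry over unchanged; only the diagonal terms shrink to ρᵢσᵢ².
True-score variance = [0.61 + 0.95 + 0.64] + 3.58 = 2.2 + 3.58 = 5.78.
Reliability = 5.78 / 6.58 = 0.878.

0.878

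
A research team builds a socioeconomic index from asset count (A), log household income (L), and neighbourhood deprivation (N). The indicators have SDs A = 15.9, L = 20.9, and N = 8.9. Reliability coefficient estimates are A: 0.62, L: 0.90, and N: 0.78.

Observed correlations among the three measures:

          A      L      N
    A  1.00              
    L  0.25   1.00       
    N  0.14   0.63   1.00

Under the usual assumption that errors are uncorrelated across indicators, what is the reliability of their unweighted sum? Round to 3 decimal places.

Var(A+L+N) = 15.9² + 20.9² + 8.9² + 2·[15.9·20.9·0.25 + 15.9·8.9·0.14 + 20.9·8.9·0.63] = 768.83 + 440.15 = 1208.98.
With uncorrelated errors the cross-covariances are all true-score covariance, so they carry over unchanged; only the diagonal terms shrink to ρᵢσᵢ².
True-score variance = [15.9²·0.62 + 20.9²·0.90 + 8.9²·0.78] + 440.15 = 611.655 + 440.15 = 1051.81.
Reliability = 1051.81 / 1208.98 = 0.870.

0.870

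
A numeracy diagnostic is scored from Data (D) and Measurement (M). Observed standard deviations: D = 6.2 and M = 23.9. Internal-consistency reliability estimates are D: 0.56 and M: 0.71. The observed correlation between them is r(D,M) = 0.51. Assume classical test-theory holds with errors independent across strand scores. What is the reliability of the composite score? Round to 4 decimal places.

0.7600

Var(D+M) = 6.2² + 23.9² + 2·[6.2·23.9·0.51] = 609.65 + 151.144 = 760.794.
Under uncorrelated errors the observed covariances equal the true-score covariances, so only the own-variance terms attenuate.
True-score variance = [6.2²·0.56 + 23.9²·0.71] + 151.144 = 427.085 + 151.144 = 578.229.
Reliability = 578.229 / 760.794 = 0.7600.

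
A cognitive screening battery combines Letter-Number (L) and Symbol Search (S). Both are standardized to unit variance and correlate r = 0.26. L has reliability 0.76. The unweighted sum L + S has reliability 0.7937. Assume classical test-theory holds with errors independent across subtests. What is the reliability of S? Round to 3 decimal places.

Var(L+S) = 2 + 2·0.26 = 2.520.
True-score variance = ρ_L + ρ_S + 2·0.26, so 0.7937 = (0.76 + ρ_S + 0.52) / 2.520.
ρ_S = 0.7937·2.520 − 0.76 − 0.52 = 0.720.

0.720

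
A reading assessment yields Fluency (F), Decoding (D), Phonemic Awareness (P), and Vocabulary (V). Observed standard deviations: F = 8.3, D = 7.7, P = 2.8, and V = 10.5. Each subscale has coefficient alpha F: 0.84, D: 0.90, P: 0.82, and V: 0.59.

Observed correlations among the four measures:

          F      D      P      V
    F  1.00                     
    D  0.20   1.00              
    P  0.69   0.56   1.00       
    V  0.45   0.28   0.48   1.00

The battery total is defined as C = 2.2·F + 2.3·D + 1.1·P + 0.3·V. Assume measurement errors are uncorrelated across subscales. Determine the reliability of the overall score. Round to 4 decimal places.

0.9119

Var(C) = 2.2²·8.3² + 2.3²·7.7² + 1.1²·2.8² + 0.3²·10.5² + 2·[5.06·8.3·7.7·0.20 + 2.42·8.3·2.8·0.69 + 0.66·8.3·10.5·0.45 + 2.53·7.7·2.8·0.56 + 0.69·7.7·10.5·0.28 + 0.33·2.8·10.5·0.48] = 666.481 + 360.38 = 1026.86.
Because errors are independent across components, Cov(Tᵢ,Tⱼ) = Cov(Xᵢ,Xⱼ); the off-diagonal part of the true-score variance is the same as above.
True-score variance = [2.2²·8.3²·0.84 + 2.3²·7.7²·0.90 + 1.1²·2.8²·0.82 + 0.3²·10.5²·0.59] + 360.38 = 575.992 + 360.38 = 936.372.
Reliability = 936.372 / 1026.86 = 0.9119.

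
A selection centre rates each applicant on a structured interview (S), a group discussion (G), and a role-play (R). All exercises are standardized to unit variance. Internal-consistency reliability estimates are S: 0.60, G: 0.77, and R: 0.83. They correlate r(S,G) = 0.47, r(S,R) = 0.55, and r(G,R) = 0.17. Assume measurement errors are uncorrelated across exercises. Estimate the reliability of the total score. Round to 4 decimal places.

0.8513

Var(S+G+R) = 3 + 2·[0.47 + 0.55 + 0.17] = 3 + 2.38 = 5.38.
Because errors are independent across components, Cov(Tᵢ,Tⱼ) = Cov(Xᵢ,Xⱼ); the off-diagonal part of the true-score variance is the same as above.
True-score variance = [0.60 + 0.77 + 0.83] + 2.38 = 2.2 + 2.38 = 4.58.
Reliability = 4.58 / 5.38 = 0.8513.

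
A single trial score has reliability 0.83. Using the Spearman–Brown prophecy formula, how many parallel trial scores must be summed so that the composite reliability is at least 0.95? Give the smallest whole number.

k ≥ ρ*(1−ρ₁)/(ρ₁(1−ρ*)) = 0.95·0.17 / (0.83·0.05) = 3.892.
Smallest integer k = 4.

4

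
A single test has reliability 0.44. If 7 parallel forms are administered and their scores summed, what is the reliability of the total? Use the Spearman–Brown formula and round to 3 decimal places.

0.846

ρ_k = kρ / (1 + (k−1)ρ) = 7·0.44 / (1 + 6·0.44) = 3.080 / 3.640 = 0.846.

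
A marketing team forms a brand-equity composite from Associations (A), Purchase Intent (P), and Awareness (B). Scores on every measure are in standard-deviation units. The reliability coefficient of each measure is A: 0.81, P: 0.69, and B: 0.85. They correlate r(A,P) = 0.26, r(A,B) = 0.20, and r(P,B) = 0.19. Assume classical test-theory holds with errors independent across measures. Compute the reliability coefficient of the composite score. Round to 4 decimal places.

0.8488

Var(A+P+B) = 3 + 2·[0.26 + 0.20 + 0.19] = 3 + 1.3 = 4.3.
Because errors are independent across components, Cov(Tᵢ,Tⱼ) = Cov(Xᵢ,Xⱼ); the off-diagonal part of the true-score variance is the same as above.
True-score variance = [0.81 + 0.69 + 0.85] + 1.3 = 2.35 + 1.3 = 3.65.
Reliability = 3.65 / 4.3 = 0.8488.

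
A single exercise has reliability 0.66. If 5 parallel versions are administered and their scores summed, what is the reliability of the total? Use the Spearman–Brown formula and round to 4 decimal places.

0.9066

ρ_k = kρ / (1 + (k−1)ρ) = 5·0.66 / (1 + 4·0.66) = 3.300 / 3.640 = 0.9066.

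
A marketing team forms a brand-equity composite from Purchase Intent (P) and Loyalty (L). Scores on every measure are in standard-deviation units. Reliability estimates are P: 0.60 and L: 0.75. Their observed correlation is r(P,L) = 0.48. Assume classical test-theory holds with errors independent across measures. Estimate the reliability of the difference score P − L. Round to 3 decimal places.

Var(P−L) = 1 + 1 − 2·0.48 = 2 − 0.96 = 1.04.
Under uncorrelated errors the observed covariances equal the true-score covariances, so only the own-variance terms attenuate.
True-score variance = [0.60 + 0.75] − 0.96 = 1.35 − 0.96 = 0.39.
Reliability = 0.39 / 1.04 = 0.375.

0.375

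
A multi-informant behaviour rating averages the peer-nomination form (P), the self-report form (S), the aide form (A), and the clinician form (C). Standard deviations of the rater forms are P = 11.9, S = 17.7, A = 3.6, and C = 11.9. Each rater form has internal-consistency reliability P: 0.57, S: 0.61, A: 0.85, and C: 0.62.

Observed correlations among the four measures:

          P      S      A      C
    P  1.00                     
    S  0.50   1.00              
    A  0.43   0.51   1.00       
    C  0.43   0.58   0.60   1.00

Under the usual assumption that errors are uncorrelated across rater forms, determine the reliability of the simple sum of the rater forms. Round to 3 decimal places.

0.822

Var(P+S+A+C) = 11.9² + 17.7² + 3.6² + 11.9² + 2·[11.9·17.7·0.50 + 11.9·3.6·0.43 + 11.9·11.9·0.43 + 17.7·3.6·0.51 + 17.7·11.9·0.58 + 3.6·11.9·0.60] = 609.47 + 729.99 = 1339.46.
Under uncorrelated errors the observed covariances equal the true-score covariances, so only the own-variance terms attenuate.
True-score variance = [11.9²·0.57 + 17.7²·0.61 + 3.6²·0.85 + 11.9²·0.62] + 729.99 = 370.639 + 729.99 = 1100.63.
Reliability = 1100.63 / 1339.46 = 0.822.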